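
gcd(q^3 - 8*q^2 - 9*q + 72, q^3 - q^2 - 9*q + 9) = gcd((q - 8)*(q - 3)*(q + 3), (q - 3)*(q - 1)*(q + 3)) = q^2 - 9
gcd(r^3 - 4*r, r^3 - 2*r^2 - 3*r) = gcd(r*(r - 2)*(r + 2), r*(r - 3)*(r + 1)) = r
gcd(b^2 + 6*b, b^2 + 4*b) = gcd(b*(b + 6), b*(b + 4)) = b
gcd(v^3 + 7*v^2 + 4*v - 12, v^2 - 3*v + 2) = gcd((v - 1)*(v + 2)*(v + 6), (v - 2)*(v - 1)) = v - 1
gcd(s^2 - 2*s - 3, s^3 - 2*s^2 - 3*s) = s^2 - 2*s - 3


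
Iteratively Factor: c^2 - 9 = (c + 3)*(c - 3)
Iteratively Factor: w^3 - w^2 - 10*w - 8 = (w + 1)*(w^2 - 2*w - 8) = (w + 1)*(w + 2)*(w - 4)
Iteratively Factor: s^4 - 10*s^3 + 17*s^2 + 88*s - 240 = (s - 4)*(s^3 - 6*s^2 - 7*s + 60) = (s - 4)^2*(s^2 - 2*s - 15) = (s - 5)*(s - 4)^2*(s + 3)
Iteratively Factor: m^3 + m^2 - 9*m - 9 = (m - 3)*(m^2 + 4*m + 3) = (m - 3)*(m + 3)*(m + 1)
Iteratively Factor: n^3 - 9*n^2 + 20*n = (n - 5)*(n^2 - 4*n) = (n - 5)*(n - 4)*(n)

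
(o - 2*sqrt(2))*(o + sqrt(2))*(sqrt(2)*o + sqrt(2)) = sqrt(2)*o^3 - 2*o^2 + sqrt(2)*o^2 - 4*sqrt(2)*o - 2*o - 4*sqrt(2)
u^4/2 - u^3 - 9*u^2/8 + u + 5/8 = (u/2 + 1/2)*(u - 5/2)*(u - 1)*(u + 1/2)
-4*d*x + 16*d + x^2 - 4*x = (-4*d + x)*(x - 4)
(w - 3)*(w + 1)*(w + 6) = w^3 + 4*w^2 - 15*w - 18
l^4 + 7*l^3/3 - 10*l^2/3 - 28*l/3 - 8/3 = (l - 2)*(l + 1/3)*(l + 2)^2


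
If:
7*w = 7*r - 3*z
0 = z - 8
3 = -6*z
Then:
No Solution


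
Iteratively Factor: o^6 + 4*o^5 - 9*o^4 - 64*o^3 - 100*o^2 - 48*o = (o - 4)*(o^5 + 8*o^4 + 23*o^3 + 28*o^2 + 12*o) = (o - 4)*(o + 2)*(o^4 + 6*o^3 + 11*o^2 + 6*o) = (o - 4)*(o + 1)*(o + 2)*(o^3 + 5*o^2 + 6*o) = o*(o - 4)*(o + 1)*(o + 2)*(o^2 + 5*o + 6) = o*(o - 4)*(o + 1)*(o + 2)^2*(o + 3)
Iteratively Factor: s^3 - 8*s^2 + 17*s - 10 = (s - 1)*(s^2 - 7*s + 10) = (s - 5)*(s - 1)*(s - 2)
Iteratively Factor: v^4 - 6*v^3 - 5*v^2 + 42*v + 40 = (v - 4)*(v^3 - 2*v^2 - 13*v - 10) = (v - 4)*(v + 1)*(v^2 - 3*v - 10) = (v - 5)*(v - 4)*(v + 1)*(v + 2)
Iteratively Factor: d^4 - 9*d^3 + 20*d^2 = (d - 5)*(d^3 - 4*d^2) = d*(d - 5)*(d^2 - 4*d) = d*(d - 5)*(d - 4)*(d)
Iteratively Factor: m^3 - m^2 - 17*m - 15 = (m + 3)*(m^2 - 4*m - 5) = (m - 5)*(m + 3)*(m + 1)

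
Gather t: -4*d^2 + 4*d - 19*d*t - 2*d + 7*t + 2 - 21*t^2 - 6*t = -4*d^2 + 2*d - 21*t^2 + t*(1 - 19*d) + 2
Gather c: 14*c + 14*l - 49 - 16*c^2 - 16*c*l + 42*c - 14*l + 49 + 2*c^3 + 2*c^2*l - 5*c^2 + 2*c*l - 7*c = 2*c^3 + c^2*(2*l - 21) + c*(49 - 14*l)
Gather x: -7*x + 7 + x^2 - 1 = x^2 - 7*x + 6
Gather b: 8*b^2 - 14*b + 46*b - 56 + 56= 8*b^2 + 32*b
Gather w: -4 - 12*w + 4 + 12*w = 0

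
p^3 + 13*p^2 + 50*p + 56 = (p + 2)*(p + 4)*(p + 7)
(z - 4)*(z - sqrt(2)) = z^2 - 4*z - sqrt(2)*z + 4*sqrt(2)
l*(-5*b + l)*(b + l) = -5*b^2*l - 4*b*l^2 + l^3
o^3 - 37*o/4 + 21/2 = (o - 2)*(o - 3/2)*(o + 7/2)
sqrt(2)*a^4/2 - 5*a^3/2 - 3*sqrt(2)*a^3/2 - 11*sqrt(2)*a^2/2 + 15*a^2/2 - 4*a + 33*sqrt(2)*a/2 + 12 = (a - 3)*(a - 4*sqrt(2))*(a + sqrt(2)/2)*(sqrt(2)*a/2 + 1)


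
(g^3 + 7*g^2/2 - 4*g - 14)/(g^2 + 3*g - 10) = (g^2 + 11*g/2 + 7)/(g + 5)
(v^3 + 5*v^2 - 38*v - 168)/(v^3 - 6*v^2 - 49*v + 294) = (v + 4)/(v - 7)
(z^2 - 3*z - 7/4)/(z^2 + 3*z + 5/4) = (2*z - 7)/(2*z + 5)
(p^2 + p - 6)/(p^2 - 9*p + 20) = (p^2 + p - 6)/(p^2 - 9*p + 20)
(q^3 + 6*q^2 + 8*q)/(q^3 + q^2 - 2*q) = (q + 4)/(q - 1)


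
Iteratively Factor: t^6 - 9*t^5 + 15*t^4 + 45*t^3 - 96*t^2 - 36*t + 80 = (t - 4)*(t^5 - 5*t^4 - 5*t^3 + 25*t^2 + 4*t - 20) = (t - 4)*(t - 2)*(t^4 - 3*t^3 - 11*t^2 + 3*t + 10) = (t - 5)*(t - 4)*(t - 2)*(t^3 + 2*t^2 - t - 2) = (t - 5)*(t - 4)*(t - 2)*(t + 1)*(t^2 + t - 2) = (t - 5)*(t - 4)*(t - 2)*(t - 1)*(t + 1)*(t + 2)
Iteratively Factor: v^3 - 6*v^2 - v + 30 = (v + 2)*(v^2 - 8*v + 15) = (v - 5)*(v + 2)*(v - 3)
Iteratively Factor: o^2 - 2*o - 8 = (o + 2)*(o - 4)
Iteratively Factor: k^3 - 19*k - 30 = (k + 3)*(k^2 - 3*k - 10) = (k + 2)*(k + 3)*(k - 5)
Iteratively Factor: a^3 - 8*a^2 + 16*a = (a - 4)*(a^2 - 4*a) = (a - 4)^2*(a)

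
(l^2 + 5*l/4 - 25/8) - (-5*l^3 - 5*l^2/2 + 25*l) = 5*l^3 + 7*l^2/2 - 95*l/4 - 25/8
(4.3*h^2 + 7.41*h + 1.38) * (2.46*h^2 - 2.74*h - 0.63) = 10.578*h^4 + 6.4466*h^3 - 19.6176*h^2 - 8.4495*h - 0.8694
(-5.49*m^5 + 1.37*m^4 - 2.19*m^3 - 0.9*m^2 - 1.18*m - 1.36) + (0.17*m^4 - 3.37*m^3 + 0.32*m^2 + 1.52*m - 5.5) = -5.49*m^5 + 1.54*m^4 - 5.56*m^3 - 0.58*m^2 + 0.34*m - 6.86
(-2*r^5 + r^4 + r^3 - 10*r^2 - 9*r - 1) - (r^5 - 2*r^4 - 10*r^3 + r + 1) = -3*r^5 + 3*r^4 + 11*r^3 - 10*r^2 - 10*r - 2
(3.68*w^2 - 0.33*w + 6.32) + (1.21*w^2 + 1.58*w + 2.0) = 4.89*w^2 + 1.25*w + 8.32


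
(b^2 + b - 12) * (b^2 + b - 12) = b^4 + 2*b^3 - 23*b^2 - 24*b + 144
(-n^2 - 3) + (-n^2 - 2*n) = -2*n^2 - 2*n - 3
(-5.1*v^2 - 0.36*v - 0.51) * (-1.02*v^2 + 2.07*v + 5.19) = 5.202*v^4 - 10.1898*v^3 - 26.694*v^2 - 2.9241*v - 2.6469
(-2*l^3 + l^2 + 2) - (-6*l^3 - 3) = 4*l^3 + l^2 + 5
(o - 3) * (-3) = 9 - 3*o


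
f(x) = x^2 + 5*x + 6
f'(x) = 2*x + 5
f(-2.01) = -0.01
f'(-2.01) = 0.98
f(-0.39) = 4.20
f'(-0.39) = 4.22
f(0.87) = 11.11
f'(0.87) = 6.74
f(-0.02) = 5.90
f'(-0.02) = 4.96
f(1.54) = 16.07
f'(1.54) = 8.08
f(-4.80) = 5.04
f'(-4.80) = -4.60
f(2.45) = 24.25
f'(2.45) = 9.90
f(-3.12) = 0.13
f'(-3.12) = -1.24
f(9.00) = 132.00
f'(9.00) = 23.00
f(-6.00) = 12.00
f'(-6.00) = -7.00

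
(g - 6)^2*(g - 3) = g^3 - 15*g^2 + 72*g - 108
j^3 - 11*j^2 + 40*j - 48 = (j - 4)^2*(j - 3)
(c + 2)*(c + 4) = c^2 + 6*c + 8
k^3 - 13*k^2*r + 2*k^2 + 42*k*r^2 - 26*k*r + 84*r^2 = (k + 2)*(k - 7*r)*(k - 6*r)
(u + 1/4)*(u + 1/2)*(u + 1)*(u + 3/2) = u^4 + 13*u^3/4 + 7*u^2/2 + 23*u/16 + 3/16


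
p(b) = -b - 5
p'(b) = -1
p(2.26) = -7.26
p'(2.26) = -1.00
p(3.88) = -8.88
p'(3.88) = -1.00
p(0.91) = -5.91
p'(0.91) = -1.00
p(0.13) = -5.13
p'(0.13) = -1.00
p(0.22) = -5.22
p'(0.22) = -1.00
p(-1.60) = -3.40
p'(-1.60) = -1.00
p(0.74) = -5.74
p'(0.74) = -1.00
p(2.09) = -7.09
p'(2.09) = -1.00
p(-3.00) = -2.00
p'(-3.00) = -1.00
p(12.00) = -17.00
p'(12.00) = -1.00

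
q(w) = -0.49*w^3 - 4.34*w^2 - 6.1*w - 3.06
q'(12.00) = -321.94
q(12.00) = -1547.94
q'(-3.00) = 6.71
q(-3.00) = -10.59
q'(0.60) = -11.84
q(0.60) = -8.39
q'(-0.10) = -5.25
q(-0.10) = -2.49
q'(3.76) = -59.52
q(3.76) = -113.40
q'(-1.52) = 3.70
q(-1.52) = -2.09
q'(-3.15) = 6.66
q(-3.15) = -11.59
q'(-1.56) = 3.86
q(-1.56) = -2.25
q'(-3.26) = 6.57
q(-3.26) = -12.32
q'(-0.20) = -4.42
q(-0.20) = -2.01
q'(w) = -1.47*w^2 - 8.68*w - 6.1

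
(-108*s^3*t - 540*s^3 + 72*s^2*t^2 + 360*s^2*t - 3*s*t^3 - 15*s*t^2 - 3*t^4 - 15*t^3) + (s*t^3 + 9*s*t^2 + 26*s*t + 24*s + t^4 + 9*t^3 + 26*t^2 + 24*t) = -108*s^3*t - 540*s^3 + 72*s^2*t^2 + 360*s^2*t - 2*s*t^3 - 6*s*t^2 + 26*s*t + 24*s - 2*t^4 - 6*t^3 + 26*t^2 + 24*t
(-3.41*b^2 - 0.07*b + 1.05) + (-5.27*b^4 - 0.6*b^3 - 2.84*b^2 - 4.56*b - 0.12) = -5.27*b^4 - 0.6*b^3 - 6.25*b^2 - 4.63*b + 0.93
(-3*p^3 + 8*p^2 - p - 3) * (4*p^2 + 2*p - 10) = -12*p^5 + 26*p^4 + 42*p^3 - 94*p^2 + 4*p + 30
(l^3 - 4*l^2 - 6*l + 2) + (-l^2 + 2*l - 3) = l^3 - 5*l^2 - 4*l - 1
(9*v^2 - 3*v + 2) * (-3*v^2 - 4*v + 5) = -27*v^4 - 27*v^3 + 51*v^2 - 23*v + 10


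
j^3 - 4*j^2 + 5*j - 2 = (j - 2)*(j - 1)^2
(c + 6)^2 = c^2 + 12*c + 36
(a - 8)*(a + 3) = a^2 - 5*a - 24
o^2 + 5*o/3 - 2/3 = (o - 1/3)*(o + 2)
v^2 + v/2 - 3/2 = (v - 1)*(v + 3/2)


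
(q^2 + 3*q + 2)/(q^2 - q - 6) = (q + 1)/(q - 3)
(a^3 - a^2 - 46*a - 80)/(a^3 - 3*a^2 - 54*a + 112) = (a^2 + 7*a + 10)/(a^2 + 5*a - 14)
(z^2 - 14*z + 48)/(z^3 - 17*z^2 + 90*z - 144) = 1/(z - 3)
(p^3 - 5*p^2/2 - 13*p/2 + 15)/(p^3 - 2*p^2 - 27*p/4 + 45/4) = 2*(p - 2)/(2*p - 3)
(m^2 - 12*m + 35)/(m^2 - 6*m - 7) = (m - 5)/(m + 1)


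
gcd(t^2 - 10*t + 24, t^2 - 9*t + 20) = t - 4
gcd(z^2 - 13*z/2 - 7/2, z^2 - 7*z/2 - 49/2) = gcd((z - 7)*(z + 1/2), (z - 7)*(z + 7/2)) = z - 7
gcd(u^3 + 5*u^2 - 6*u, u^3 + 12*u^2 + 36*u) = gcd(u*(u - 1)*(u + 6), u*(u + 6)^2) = u^2 + 6*u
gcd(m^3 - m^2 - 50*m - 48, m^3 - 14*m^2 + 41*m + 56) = m^2 - 7*m - 8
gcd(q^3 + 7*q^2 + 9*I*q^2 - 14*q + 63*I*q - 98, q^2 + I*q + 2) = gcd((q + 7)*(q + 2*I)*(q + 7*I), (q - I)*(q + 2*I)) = q + 2*I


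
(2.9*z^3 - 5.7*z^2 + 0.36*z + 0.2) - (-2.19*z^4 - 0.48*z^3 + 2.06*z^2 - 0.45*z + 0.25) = 2.19*z^4 + 3.38*z^3 - 7.76*z^2 + 0.81*z - 0.05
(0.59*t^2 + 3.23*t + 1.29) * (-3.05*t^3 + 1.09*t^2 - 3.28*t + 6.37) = -1.7995*t^5 - 9.2084*t^4 - 2.349*t^3 - 5.43*t^2 + 16.3439*t + 8.2173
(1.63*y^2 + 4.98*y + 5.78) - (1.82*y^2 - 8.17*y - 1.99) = -0.19*y^2 + 13.15*y + 7.77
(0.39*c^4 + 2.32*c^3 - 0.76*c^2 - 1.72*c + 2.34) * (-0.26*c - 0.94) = -0.1014*c^5 - 0.9698*c^4 - 1.9832*c^3 + 1.1616*c^2 + 1.0084*c - 2.1996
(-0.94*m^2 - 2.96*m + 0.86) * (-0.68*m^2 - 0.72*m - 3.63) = 0.6392*m^4 + 2.6896*m^3 + 4.9586*m^2 + 10.1256*m - 3.1218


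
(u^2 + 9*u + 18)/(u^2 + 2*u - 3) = (u + 6)/(u - 1)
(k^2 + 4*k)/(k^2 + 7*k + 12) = k/(k + 3)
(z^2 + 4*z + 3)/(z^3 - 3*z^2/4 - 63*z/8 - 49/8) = 8*(z + 3)/(8*z^2 - 14*z - 49)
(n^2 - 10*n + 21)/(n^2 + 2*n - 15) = (n - 7)/(n + 5)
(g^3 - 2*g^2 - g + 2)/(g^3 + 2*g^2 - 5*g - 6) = (g - 1)/(g + 3)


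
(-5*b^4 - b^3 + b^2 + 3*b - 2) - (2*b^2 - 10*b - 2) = -5*b^4 - b^3 - b^2 + 13*b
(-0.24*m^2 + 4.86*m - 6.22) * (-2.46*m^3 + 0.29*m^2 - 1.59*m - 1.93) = 0.5904*m^5 - 12.0252*m^4 + 17.0922*m^3 - 9.068*m^2 + 0.51*m + 12.0046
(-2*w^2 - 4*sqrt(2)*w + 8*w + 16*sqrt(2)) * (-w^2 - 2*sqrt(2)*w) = 2*w^4 - 8*w^3 + 8*sqrt(2)*w^3 - 32*sqrt(2)*w^2 + 16*w^2 - 64*w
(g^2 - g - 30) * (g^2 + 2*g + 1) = g^4 + g^3 - 31*g^2 - 61*g - 30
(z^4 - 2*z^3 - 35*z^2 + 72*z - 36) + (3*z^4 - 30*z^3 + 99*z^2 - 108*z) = 4*z^4 - 32*z^3 + 64*z^2 - 36*z - 36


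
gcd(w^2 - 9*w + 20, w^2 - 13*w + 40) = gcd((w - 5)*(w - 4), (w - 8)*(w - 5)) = w - 5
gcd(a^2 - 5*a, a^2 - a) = a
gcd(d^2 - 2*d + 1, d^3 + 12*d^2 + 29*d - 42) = d - 1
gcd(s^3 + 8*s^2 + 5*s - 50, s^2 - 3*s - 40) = s + 5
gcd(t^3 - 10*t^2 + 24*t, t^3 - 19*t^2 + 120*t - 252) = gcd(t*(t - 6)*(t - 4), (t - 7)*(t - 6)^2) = t - 6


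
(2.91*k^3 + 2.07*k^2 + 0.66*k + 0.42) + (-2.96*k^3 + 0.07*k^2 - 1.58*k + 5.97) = -0.0499999999999998*k^3 + 2.14*k^2 - 0.92*k + 6.39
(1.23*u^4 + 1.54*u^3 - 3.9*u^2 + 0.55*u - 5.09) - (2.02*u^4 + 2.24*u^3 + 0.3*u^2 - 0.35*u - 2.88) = -0.79*u^4 - 0.7*u^3 - 4.2*u^2 + 0.9*u - 2.21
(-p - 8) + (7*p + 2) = 6*p - 6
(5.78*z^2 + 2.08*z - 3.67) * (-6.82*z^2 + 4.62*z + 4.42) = -39.4196*z^4 + 12.518*z^3 + 60.1866*z^2 - 7.7618*z - 16.2214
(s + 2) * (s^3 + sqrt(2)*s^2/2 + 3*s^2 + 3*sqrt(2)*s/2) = s^4 + sqrt(2)*s^3/2 + 5*s^3 + 5*sqrt(2)*s^2/2 + 6*s^2 + 3*sqrt(2)*s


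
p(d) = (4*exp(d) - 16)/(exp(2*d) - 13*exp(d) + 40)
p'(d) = (4*exp(d) - 16)*(-2*exp(2*d) + 13*exp(d))/(exp(2*d) - 13*exp(d) + 40)^2 + 4*exp(d)/(exp(2*d) - 13*exp(d) + 40) = 4*(-(exp(d) - 4)*(2*exp(d) - 13) + exp(2*d) - 13*exp(d) + 40)*exp(d)/(exp(2*d) - 13*exp(d) + 40)^2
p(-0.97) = -0.41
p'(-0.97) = -0.01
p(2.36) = 1.82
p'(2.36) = -7.96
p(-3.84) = -0.40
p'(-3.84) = -0.00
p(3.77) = 0.12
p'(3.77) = -0.15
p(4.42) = 0.05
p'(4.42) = -0.06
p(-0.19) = -0.42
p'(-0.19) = -0.02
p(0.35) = -0.44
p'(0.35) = -0.03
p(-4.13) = -0.40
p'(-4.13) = -0.00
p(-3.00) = -0.40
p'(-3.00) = 0.00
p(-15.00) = -0.40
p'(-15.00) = 0.00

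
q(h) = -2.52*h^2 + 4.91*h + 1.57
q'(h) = 4.91 - 5.04*h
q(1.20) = 3.83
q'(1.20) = -1.14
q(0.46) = 3.30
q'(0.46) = 2.59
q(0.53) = 3.46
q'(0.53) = 2.24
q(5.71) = -52.56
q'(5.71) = -23.87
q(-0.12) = 0.94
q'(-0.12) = 5.51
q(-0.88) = -4.70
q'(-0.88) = 9.35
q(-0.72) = -3.27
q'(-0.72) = 8.54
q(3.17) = -8.19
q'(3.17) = -11.07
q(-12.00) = -420.23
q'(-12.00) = 65.39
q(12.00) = -302.39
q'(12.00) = -55.57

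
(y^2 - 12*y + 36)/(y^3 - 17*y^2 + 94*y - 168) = (y - 6)/(y^2 - 11*y + 28)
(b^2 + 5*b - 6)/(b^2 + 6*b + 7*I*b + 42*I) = (b - 1)/(b + 7*I)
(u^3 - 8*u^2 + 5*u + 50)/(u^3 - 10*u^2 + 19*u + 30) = (u^2 - 3*u - 10)/(u^2 - 5*u - 6)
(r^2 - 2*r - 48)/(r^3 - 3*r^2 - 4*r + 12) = (r^2 - 2*r - 48)/(r^3 - 3*r^2 - 4*r + 12)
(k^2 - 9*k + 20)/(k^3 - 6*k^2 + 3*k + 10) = (k - 4)/(k^2 - k - 2)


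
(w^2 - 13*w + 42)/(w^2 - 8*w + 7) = (w - 6)/(w - 1)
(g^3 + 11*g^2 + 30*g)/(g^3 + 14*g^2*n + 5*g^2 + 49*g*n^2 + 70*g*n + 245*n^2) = g*(g + 6)/(g^2 + 14*g*n + 49*n^2)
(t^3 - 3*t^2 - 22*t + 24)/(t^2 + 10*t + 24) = (t^2 - 7*t + 6)/(t + 6)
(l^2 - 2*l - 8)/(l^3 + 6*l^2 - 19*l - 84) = (l + 2)/(l^2 + 10*l + 21)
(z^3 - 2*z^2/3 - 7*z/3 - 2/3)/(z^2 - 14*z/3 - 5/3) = (z^2 - z - 2)/(z - 5)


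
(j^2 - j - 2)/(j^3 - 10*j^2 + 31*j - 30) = (j + 1)/(j^2 - 8*j + 15)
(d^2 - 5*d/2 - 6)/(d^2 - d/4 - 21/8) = 4*(d - 4)/(4*d - 7)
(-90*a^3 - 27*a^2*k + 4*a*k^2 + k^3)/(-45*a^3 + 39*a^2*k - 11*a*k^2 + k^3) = (18*a^2 + 9*a*k + k^2)/(9*a^2 - 6*a*k + k^2)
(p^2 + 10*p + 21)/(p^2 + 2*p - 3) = (p + 7)/(p - 1)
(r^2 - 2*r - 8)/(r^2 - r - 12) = (r + 2)/(r + 3)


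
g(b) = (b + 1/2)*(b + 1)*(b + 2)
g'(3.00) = 51.50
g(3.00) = 70.00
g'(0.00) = 3.50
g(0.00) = 1.00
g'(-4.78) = 38.59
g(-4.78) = -44.98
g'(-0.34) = 1.47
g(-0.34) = 0.18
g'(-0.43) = 1.04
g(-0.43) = 0.06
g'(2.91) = 49.27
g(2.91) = 65.47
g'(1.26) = 17.08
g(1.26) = 12.97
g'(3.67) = 69.60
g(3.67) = 110.42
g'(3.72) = 71.06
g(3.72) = 113.93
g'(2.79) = 46.38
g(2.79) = 59.73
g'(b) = (b + 1/2)*(b + 1) + (b + 1/2)*(b + 2) + (b + 1)*(b + 2) = 3*b^2 + 7*b + 7/2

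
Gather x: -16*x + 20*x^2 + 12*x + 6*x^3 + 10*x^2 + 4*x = 6*x^3 + 30*x^2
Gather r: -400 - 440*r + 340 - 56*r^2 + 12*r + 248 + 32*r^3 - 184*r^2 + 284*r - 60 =32*r^3 - 240*r^2 - 144*r + 128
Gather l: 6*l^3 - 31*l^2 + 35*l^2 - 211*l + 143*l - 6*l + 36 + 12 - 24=6*l^3 + 4*l^2 - 74*l + 24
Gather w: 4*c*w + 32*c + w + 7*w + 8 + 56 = 32*c + w*(4*c + 8) + 64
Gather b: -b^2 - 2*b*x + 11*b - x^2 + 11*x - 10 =-b^2 + b*(11 - 2*x) - x^2 + 11*x - 10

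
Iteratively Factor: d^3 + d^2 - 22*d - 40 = (d - 5)*(d^2 + 6*d + 8) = (d - 5)*(d + 4)*(d + 2)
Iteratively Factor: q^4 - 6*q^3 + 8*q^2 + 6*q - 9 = (q - 1)*(q^3 - 5*q^2 + 3*q + 9) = (q - 3)*(q - 1)*(q^2 - 2*q - 3) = (q - 3)*(q - 1)*(q + 1)*(q - 3)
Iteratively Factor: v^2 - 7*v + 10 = (v - 5)*(v - 2)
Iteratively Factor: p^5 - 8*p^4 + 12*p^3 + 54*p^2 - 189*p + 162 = (p - 3)*(p^4 - 5*p^3 - 3*p^2 + 45*p - 54) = (p - 3)*(p - 2)*(p^3 - 3*p^2 - 9*p + 27) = (p - 3)^2*(p - 2)*(p^2 - 9) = (p - 3)^2*(p - 2)*(p + 3)*(p - 3)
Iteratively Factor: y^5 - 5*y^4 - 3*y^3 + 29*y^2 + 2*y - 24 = (y + 1)*(y^4 - 6*y^3 + 3*y^2 + 26*y - 24) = (y + 1)*(y + 2)*(y^3 - 8*y^2 + 19*y - 12) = (y - 4)*(y + 1)*(y + 2)*(y^2 - 4*y + 3) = (y - 4)*(y - 3)*(y + 1)*(y + 2)*(y - 1)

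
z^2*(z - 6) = z^3 - 6*z^2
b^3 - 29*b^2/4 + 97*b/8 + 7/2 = (b - 4)*(b - 7/2)*(b + 1/4)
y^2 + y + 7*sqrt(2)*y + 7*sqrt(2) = (y + 1)*(y + 7*sqrt(2))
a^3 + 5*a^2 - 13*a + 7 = (a - 1)^2*(a + 7)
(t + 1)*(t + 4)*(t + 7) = t^3 + 12*t^2 + 39*t + 28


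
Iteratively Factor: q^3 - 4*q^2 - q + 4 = (q + 1)*(q^2 - 5*q + 4) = (q - 4)*(q + 1)*(q - 1)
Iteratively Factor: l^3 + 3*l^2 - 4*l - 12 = (l + 3)*(l^2 - 4) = (l - 2)*(l + 3)*(l + 2)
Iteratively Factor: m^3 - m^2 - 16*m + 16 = (m + 4)*(m^2 - 5*m + 4) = (m - 1)*(m + 4)*(m - 4)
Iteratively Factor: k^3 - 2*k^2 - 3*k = (k)*(k^2 - 2*k - 3) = k*(k + 1)*(k - 3)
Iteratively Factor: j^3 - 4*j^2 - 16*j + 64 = (j + 4)*(j^2 - 8*j + 16) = (j - 4)*(j + 4)*(j - 4)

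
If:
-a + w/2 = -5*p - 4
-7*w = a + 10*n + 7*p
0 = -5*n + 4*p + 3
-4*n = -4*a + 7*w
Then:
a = 98/113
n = 7/113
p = -76/113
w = 52/113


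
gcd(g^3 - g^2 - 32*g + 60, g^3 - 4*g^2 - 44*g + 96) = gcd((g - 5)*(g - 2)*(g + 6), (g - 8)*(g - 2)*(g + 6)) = g^2 + 4*g - 12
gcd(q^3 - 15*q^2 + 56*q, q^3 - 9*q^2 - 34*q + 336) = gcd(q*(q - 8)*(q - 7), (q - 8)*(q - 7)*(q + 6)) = q^2 - 15*q + 56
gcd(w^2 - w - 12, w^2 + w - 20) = w - 4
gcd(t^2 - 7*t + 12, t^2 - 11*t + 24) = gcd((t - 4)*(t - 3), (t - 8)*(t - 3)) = t - 3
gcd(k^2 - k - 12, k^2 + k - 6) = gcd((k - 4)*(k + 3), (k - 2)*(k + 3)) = k + 3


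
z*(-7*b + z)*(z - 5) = -7*b*z^2 + 35*b*z + z^3 - 5*z^2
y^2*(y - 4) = y^3 - 4*y^2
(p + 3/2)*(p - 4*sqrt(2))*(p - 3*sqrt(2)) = p^3 - 7*sqrt(2)*p^2 + 3*p^2/2 - 21*sqrt(2)*p/2 + 24*p + 36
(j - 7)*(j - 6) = j^2 - 13*j + 42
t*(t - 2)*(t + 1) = t^3 - t^2 - 2*t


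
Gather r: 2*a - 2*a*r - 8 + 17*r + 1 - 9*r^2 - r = 2*a - 9*r^2 + r*(16 - 2*a) - 7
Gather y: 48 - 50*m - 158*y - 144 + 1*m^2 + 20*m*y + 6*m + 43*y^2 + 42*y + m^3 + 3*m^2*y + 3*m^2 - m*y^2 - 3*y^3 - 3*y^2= m^3 + 4*m^2 - 44*m - 3*y^3 + y^2*(40 - m) + y*(3*m^2 + 20*m - 116) - 96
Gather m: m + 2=m + 2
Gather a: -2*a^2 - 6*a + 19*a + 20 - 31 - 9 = -2*a^2 + 13*a - 20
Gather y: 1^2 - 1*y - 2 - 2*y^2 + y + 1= -2*y^2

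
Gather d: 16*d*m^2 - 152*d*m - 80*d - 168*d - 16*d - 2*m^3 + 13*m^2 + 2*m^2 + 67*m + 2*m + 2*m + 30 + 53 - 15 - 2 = d*(16*m^2 - 152*m - 264) - 2*m^3 + 15*m^2 + 71*m + 66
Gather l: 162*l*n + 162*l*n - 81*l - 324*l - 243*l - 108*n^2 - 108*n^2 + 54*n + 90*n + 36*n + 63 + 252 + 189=l*(324*n - 648) - 216*n^2 + 180*n + 504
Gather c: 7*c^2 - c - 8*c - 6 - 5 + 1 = 7*c^2 - 9*c - 10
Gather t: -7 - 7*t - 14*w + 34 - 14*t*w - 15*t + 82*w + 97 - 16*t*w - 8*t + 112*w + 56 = t*(-30*w - 30) + 180*w + 180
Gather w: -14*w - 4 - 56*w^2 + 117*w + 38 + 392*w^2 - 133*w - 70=336*w^2 - 30*w - 36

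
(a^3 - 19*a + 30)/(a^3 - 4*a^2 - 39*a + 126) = (a^2 + 3*a - 10)/(a^2 - a - 42)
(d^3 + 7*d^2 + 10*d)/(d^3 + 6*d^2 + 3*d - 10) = d/(d - 1)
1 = 1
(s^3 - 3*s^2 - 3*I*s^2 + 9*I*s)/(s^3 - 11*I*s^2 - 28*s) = (-s^2 + 3*s + 3*I*s - 9*I)/(-s^2 + 11*I*s + 28)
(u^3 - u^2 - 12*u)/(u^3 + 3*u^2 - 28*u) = (u + 3)/(u + 7)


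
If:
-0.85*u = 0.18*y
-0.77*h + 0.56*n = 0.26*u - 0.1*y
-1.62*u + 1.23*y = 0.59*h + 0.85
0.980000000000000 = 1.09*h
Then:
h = 0.90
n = 0.99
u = -0.19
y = 0.88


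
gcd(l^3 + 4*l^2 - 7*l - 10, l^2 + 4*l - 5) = l + 5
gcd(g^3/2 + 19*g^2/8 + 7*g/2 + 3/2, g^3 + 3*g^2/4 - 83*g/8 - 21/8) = 1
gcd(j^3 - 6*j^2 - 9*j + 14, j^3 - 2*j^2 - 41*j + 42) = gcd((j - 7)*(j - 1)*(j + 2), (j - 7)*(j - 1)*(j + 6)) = j^2 - 8*j + 7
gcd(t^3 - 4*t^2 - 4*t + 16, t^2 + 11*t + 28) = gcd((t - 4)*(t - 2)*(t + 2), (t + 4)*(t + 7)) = 1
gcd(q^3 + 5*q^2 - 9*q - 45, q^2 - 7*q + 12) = q - 3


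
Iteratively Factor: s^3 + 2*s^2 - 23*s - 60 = (s - 5)*(s^2 + 7*s + 12) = (s - 5)*(s + 3)*(s + 4)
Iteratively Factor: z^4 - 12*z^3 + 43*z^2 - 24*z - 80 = (z - 4)*(z^3 - 8*z^2 + 11*z + 20) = (z - 5)*(z - 4)*(z^2 - 3*z - 4) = (z - 5)*(z - 4)*(z + 1)*(z - 4)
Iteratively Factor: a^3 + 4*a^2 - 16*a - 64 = (a + 4)*(a^2 - 16) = (a - 4)*(a + 4)*(a + 4)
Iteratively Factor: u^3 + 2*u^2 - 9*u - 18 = (u + 2)*(u^2 - 9) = (u + 2)*(u + 3)*(u - 3)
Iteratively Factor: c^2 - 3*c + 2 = (c - 1)*(c - 2)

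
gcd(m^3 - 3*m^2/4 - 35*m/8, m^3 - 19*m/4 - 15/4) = m - 5/2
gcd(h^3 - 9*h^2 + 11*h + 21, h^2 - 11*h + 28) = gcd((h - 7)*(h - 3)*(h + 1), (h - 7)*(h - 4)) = h - 7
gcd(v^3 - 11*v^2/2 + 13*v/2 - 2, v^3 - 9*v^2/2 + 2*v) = v^2 - 9*v/2 + 2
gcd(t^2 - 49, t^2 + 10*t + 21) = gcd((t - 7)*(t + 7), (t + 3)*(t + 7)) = t + 7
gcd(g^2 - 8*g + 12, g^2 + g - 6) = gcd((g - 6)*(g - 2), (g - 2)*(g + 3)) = g - 2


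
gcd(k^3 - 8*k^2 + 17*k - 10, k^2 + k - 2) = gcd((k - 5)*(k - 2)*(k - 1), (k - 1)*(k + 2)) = k - 1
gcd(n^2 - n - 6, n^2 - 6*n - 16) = n + 2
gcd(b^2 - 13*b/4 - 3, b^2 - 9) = 1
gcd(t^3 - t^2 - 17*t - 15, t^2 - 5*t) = t - 5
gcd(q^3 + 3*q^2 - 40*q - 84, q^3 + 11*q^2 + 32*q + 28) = q^2 + 9*q + 14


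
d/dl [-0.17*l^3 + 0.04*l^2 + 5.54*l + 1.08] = -0.51*l^2 + 0.08*l + 5.54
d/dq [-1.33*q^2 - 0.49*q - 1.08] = -2.66*q - 0.49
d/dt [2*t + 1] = 2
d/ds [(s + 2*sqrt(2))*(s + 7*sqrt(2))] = 2*s + 9*sqrt(2)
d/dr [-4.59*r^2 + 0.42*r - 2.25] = 0.42 - 9.18*r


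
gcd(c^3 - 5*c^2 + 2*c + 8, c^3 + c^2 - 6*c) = c - 2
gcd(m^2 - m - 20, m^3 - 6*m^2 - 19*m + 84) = m + 4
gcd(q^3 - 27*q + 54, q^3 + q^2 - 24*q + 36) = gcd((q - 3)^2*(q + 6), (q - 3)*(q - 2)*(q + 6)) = q^2 + 3*q - 18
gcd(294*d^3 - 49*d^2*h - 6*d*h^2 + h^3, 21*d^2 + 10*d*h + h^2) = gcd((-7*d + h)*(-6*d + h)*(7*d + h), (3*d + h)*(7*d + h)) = 7*d + h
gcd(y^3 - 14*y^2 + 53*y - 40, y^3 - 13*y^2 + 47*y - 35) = y^2 - 6*y + 5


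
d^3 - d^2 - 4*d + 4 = (d - 2)*(d - 1)*(d + 2)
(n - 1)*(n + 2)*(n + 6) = n^3 + 7*n^2 + 4*n - 12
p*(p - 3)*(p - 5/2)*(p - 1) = p^4 - 13*p^3/2 + 13*p^2 - 15*p/2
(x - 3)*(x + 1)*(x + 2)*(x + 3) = x^4 + 3*x^3 - 7*x^2 - 27*x - 18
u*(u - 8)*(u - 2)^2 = u^4 - 12*u^3 + 36*u^2 - 32*u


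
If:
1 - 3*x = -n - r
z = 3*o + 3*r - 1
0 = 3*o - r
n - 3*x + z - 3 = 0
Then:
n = 3*x - 8/3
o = 5/9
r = 5/3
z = 17/3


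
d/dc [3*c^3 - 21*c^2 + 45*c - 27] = 9*c^2 - 42*c + 45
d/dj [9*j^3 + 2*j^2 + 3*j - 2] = 27*j^2 + 4*j + 3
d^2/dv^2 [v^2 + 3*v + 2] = 2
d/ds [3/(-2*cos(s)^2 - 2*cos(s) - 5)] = -(6*sin(s) + 6*sin(2*s))/(2*cos(s) + cos(2*s) + 6)^2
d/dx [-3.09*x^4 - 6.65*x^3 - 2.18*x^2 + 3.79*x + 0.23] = -12.36*x^3 - 19.95*x^2 - 4.36*x + 3.79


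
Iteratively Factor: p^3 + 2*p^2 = (p)*(p^2 + 2*p) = p^2*(p + 2)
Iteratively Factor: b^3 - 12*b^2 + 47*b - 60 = (b - 4)*(b^2 - 8*b + 15) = (b - 4)*(b - 3)*(b - 5)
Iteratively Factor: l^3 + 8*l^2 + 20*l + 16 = (l + 2)*(l^2 + 6*l + 8) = (l + 2)^2*(l + 4)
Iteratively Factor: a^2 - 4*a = (a - 4)*(a)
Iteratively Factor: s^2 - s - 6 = (s + 2)*(s - 3)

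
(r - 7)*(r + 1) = r^2 - 6*r - 7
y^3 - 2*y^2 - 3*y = y*(y - 3)*(y + 1)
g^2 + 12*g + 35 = (g + 5)*(g + 7)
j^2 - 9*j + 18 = (j - 6)*(j - 3)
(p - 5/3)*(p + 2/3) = p^2 - p - 10/9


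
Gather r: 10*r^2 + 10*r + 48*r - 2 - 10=10*r^2 + 58*r - 12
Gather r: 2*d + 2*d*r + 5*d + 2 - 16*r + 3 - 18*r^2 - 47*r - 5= 7*d - 18*r^2 + r*(2*d - 63)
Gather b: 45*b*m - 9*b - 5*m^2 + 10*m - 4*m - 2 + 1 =b*(45*m - 9) - 5*m^2 + 6*m - 1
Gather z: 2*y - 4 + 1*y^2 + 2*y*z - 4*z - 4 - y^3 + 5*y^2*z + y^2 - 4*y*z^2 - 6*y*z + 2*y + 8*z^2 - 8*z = -y^3 + 2*y^2 + 4*y + z^2*(8 - 4*y) + z*(5*y^2 - 4*y - 12) - 8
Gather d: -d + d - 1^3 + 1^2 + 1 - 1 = 0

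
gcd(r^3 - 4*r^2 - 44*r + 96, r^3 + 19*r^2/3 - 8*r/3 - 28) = r^2 + 4*r - 12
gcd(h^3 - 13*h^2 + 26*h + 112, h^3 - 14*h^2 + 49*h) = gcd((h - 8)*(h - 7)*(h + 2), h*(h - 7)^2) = h - 7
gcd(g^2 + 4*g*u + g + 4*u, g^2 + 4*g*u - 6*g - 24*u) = g + 4*u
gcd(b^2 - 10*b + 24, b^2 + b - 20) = b - 4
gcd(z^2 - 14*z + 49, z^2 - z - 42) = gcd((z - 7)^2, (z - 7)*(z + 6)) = z - 7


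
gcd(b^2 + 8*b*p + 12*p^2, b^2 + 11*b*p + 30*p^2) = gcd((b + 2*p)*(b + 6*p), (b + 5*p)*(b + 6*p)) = b + 6*p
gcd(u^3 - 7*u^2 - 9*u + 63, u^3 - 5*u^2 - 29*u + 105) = u^2 - 10*u + 21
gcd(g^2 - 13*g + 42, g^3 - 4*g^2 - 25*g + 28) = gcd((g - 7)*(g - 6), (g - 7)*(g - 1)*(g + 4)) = g - 7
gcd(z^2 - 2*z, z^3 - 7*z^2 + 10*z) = z^2 - 2*z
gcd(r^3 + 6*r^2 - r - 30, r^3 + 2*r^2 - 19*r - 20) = r + 5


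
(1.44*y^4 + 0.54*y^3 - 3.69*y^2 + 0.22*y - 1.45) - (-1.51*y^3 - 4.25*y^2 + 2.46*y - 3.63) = 1.44*y^4 + 2.05*y^3 + 0.56*y^2 - 2.24*y + 2.18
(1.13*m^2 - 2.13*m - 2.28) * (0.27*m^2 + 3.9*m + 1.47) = 0.3051*m^4 + 3.8319*m^3 - 7.2615*m^2 - 12.0231*m - 3.3516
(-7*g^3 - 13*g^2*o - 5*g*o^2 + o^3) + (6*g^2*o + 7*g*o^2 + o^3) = -7*g^3 - 7*g^2*o + 2*g*o^2 + 2*o^3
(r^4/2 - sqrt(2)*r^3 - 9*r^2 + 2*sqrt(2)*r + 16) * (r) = r^5/2 - sqrt(2)*r^4 - 9*r^3 + 2*sqrt(2)*r^2 + 16*r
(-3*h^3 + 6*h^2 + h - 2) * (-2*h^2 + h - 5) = 6*h^5 - 15*h^4 + 19*h^3 - 25*h^2 - 7*h + 10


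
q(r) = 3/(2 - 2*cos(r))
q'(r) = -6*sin(r)/(2 - 2*cos(r))^2 = -3*sin(r)/(2*(cos(r) - 1)^2)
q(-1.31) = 2.02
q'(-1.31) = 2.63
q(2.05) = 1.03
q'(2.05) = -0.62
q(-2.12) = 0.99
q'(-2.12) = 0.55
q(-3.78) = 0.83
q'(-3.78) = -0.27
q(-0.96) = 3.52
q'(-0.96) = 6.76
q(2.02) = 1.05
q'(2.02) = -0.66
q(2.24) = 0.93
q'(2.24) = -0.45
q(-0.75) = 5.59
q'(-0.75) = 14.20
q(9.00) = 0.78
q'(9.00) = -0.17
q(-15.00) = 0.85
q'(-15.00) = 0.32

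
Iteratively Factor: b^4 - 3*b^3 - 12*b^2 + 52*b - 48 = (b - 2)*(b^3 - b^2 - 14*b + 24) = (b - 2)*(b + 4)*(b^2 - 5*b + 6) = (b - 3)*(b - 2)*(b + 4)*(b - 2)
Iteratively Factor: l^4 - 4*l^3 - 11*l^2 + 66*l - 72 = (l - 2)*(l^3 - 2*l^2 - 15*l + 36) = (l - 3)*(l - 2)*(l^2 + l - 12) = (l - 3)*(l - 2)*(l + 4)*(l - 3)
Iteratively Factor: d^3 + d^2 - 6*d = (d + 3)*(d^2 - 2*d) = (d - 2)*(d + 3)*(d)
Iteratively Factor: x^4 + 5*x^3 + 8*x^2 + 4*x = (x)*(x^3 + 5*x^2 + 8*x + 4) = x*(x + 1)*(x^2 + 4*x + 4) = x*(x + 1)*(x + 2)*(x + 2)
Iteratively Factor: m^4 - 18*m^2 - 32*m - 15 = (m + 1)*(m^3 - m^2 - 17*m - 15) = (m - 5)*(m + 1)*(m^2 + 4*m + 3) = (m - 5)*(m + 1)*(m + 3)*(m + 1)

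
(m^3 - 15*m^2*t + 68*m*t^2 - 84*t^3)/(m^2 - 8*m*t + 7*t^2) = (-m^2 + 8*m*t - 12*t^2)/(-m + t)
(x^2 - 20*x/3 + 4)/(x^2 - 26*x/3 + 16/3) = (x - 6)/(x - 8)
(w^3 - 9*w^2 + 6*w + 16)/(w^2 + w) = w - 10 + 16/w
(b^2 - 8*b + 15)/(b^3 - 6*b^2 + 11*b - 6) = (b - 5)/(b^2 - 3*b + 2)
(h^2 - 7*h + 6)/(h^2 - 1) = (h - 6)/(h + 1)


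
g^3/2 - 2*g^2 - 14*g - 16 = (g/2 + 1)*(g - 8)*(g + 2)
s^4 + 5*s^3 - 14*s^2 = s^2*(s - 2)*(s + 7)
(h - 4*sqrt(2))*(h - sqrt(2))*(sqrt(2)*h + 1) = sqrt(2)*h^3 - 9*h^2 + 3*sqrt(2)*h + 8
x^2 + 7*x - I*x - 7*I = (x + 7)*(x - I)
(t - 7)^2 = t^2 - 14*t + 49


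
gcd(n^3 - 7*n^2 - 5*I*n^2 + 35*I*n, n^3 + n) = n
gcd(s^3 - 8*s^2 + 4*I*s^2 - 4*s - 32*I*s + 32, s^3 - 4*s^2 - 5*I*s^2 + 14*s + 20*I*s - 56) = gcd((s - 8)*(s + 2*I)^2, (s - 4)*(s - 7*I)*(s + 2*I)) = s + 2*I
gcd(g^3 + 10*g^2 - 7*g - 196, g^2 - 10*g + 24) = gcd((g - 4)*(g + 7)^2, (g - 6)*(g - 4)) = g - 4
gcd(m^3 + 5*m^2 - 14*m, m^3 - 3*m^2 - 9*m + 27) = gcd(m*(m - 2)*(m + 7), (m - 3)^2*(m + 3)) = 1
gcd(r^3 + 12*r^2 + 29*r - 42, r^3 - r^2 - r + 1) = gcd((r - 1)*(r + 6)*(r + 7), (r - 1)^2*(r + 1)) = r - 1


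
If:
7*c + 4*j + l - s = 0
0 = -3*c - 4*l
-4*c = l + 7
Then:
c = -28/13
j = s/4 + 175/52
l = 21/13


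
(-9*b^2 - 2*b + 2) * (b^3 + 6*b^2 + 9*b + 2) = -9*b^5 - 56*b^4 - 91*b^3 - 24*b^2 + 14*b + 4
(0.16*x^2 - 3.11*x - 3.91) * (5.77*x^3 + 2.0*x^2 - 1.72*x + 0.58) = 0.9232*x^5 - 17.6247*x^4 - 29.0559*x^3 - 2.378*x^2 + 4.9214*x - 2.2678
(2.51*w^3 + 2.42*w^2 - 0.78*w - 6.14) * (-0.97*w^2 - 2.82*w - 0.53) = -2.4347*w^5 - 9.4256*w^4 - 7.3981*w^3 + 6.8728*w^2 + 17.7282*w + 3.2542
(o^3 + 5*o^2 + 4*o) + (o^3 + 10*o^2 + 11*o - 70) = 2*o^3 + 15*o^2 + 15*o - 70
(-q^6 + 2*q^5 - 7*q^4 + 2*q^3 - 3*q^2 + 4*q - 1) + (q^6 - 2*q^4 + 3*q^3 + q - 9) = 2*q^5 - 9*q^4 + 5*q^3 - 3*q^2 + 5*q - 10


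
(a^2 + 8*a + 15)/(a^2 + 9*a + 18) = (a + 5)/(a + 6)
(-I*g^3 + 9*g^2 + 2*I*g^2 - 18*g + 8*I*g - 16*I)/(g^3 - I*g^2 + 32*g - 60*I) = (-I*g^3 + g^2*(9 + 2*I) + g*(-18 + 8*I) - 16*I)/(g^3 - I*g^2 + 32*g - 60*I)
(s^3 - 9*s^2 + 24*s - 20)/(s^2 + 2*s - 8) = (s^2 - 7*s + 10)/(s + 4)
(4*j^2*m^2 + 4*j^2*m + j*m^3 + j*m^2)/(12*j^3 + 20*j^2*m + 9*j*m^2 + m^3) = j*m*(4*j*m + 4*j + m^2 + m)/(12*j^3 + 20*j^2*m + 9*j*m^2 + m^3)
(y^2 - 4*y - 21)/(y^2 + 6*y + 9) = (y - 7)/(y + 3)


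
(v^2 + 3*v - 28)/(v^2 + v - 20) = (v + 7)/(v + 5)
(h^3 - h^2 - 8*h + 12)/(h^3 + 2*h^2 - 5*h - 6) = (h - 2)/(h + 1)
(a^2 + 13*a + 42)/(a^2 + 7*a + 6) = (a + 7)/(a + 1)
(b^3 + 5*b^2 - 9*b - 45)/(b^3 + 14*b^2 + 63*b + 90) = (b - 3)/(b + 6)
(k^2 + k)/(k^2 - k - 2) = k/(k - 2)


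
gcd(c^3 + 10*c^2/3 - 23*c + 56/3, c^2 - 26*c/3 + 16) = c - 8/3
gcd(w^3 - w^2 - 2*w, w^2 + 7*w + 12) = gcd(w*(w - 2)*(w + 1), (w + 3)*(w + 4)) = 1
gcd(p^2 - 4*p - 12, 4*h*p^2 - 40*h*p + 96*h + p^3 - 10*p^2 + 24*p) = p - 6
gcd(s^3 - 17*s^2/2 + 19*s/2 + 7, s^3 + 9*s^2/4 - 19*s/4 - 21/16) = 1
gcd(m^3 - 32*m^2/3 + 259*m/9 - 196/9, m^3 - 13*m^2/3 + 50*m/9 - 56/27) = m^2 - 11*m/3 + 28/9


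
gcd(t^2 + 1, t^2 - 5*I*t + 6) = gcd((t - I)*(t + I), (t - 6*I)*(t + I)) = t + I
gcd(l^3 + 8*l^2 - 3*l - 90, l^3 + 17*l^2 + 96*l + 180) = l^2 + 11*l + 30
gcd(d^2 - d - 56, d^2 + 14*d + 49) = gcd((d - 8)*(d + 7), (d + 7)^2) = d + 7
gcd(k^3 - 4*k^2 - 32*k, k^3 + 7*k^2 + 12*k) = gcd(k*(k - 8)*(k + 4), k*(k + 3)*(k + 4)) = k^2 + 4*k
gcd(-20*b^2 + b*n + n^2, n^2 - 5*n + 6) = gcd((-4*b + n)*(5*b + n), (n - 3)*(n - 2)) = 1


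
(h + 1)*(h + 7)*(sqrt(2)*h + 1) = sqrt(2)*h^3 + h^2 + 8*sqrt(2)*h^2 + 8*h + 7*sqrt(2)*h + 7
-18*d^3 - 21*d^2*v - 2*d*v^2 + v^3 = (-6*d + v)*(d + v)*(3*d + v)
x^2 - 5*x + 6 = (x - 3)*(x - 2)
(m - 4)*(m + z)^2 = m^3 + 2*m^2*z - 4*m^2 + m*z^2 - 8*m*z - 4*z^2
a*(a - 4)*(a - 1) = a^3 - 5*a^2 + 4*a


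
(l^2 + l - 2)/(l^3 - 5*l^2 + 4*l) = (l + 2)/(l*(l - 4))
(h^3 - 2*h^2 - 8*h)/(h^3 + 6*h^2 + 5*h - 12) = h*(h^2 - 2*h - 8)/(h^3 + 6*h^2 + 5*h - 12)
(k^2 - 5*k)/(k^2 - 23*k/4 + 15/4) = 4*k/(4*k - 3)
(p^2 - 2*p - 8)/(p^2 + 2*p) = (p - 4)/p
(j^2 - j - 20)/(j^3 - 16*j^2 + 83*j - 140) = (j + 4)/(j^2 - 11*j + 28)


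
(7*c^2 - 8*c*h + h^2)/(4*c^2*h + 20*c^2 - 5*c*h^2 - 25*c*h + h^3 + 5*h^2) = (7*c - h)/(4*c*h + 20*c - h^2 - 5*h)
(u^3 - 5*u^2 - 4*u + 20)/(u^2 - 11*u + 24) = (u^3 - 5*u^2 - 4*u + 20)/(u^2 - 11*u + 24)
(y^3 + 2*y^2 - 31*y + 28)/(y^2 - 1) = (y^2 + 3*y - 28)/(y + 1)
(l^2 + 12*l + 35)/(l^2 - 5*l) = (l^2 + 12*l + 35)/(l*(l - 5))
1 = 1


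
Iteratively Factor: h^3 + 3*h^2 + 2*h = (h + 2)*(h^2 + h) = h*(h + 2)*(h + 1)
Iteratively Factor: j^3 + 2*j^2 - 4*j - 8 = (j - 2)*(j^2 + 4*j + 4) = (j - 2)*(j + 2)*(j + 2)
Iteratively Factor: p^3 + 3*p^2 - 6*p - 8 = (p + 1)*(p^2 + 2*p - 8) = (p - 2)*(p + 1)*(p + 4)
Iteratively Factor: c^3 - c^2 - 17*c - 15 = (c + 3)*(c^2 - 4*c - 5) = (c - 5)*(c + 3)*(c + 1)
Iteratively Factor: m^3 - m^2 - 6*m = (m + 2)*(m^2 - 3*m) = (m - 3)*(m + 2)*(m)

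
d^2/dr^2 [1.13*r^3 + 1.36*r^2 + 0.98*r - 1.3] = 6.78*r + 2.72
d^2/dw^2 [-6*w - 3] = 0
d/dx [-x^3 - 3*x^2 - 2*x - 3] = -3*x^2 - 6*x - 2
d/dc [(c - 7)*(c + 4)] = 2*c - 3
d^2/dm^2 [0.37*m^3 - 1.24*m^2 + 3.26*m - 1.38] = 2.22*m - 2.48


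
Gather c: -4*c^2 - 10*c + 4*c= -4*c^2 - 6*c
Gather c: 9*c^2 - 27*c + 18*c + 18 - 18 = 9*c^2 - 9*c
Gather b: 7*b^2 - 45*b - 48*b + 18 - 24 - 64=7*b^2 - 93*b - 70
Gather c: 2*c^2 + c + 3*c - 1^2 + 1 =2*c^2 + 4*c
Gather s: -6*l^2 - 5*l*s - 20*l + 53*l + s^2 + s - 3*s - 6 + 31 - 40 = -6*l^2 + 33*l + s^2 + s*(-5*l - 2) - 15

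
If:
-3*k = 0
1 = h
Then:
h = 1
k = 0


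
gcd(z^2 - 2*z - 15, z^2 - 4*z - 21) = z + 3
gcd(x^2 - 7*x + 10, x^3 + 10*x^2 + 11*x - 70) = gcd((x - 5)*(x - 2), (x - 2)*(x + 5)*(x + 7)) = x - 2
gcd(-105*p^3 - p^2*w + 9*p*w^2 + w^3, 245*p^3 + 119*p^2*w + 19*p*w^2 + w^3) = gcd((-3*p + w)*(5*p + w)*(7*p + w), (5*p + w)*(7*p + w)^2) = 35*p^2 + 12*p*w + w^2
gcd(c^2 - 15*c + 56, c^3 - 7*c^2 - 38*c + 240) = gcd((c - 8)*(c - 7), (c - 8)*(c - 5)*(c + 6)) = c - 8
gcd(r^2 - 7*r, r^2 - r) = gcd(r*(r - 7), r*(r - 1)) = r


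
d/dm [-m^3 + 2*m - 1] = 2 - 3*m^2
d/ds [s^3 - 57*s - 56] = 3*s^2 - 57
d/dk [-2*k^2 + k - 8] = 1 - 4*k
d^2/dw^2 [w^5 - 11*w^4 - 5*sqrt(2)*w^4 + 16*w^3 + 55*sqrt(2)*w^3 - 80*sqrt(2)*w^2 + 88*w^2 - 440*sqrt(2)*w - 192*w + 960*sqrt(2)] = 20*w^3 - 132*w^2 - 60*sqrt(2)*w^2 + 96*w + 330*sqrt(2)*w - 160*sqrt(2) + 176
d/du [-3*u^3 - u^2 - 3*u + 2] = -9*u^2 - 2*u - 3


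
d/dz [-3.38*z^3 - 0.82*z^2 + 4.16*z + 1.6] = -10.14*z^2 - 1.64*z + 4.16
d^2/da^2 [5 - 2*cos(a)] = 2*cos(a)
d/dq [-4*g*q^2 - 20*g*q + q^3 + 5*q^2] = -8*g*q - 20*g + 3*q^2 + 10*q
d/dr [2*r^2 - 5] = 4*r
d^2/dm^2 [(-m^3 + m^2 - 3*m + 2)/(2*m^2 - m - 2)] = 10*(-3*m^3 + 6*m^2 - 12*m + 4)/(8*m^6 - 12*m^5 - 18*m^4 + 23*m^3 + 18*m^2 - 12*m - 8)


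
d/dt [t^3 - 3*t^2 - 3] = 3*t*(t - 2)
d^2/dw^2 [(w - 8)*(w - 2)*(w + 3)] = 6*w - 14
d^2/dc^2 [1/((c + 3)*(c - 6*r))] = 2*((c + 3)^2 + (c + 3)*(c - 6*r) + (c - 6*r)^2)/((c + 3)^3*(c - 6*r)^3)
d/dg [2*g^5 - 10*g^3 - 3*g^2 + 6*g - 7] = 10*g^4 - 30*g^2 - 6*g + 6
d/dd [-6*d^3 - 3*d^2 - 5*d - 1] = -18*d^2 - 6*d - 5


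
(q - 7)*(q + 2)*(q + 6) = q^3 + q^2 - 44*q - 84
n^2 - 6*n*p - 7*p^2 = (n - 7*p)*(n + p)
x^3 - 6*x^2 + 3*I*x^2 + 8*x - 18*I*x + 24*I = (x - 4)*(x - 2)*(x + 3*I)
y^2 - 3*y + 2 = (y - 2)*(y - 1)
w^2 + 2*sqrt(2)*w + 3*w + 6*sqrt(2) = (w + 3)*(w + 2*sqrt(2))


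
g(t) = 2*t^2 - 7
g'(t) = 4*t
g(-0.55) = -6.40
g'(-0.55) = -2.20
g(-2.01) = 1.08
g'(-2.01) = -8.04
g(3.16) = 12.97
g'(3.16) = 12.64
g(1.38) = -3.19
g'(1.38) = 5.52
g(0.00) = -7.00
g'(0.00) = 0.00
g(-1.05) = -4.80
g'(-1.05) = -4.20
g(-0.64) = -6.18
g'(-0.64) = -2.56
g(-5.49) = 53.28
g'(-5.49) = -21.96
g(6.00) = 65.00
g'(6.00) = 24.00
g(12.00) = 281.00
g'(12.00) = 48.00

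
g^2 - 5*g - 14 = (g - 7)*(g + 2)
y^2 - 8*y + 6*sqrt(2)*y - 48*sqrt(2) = (y - 8)*(y + 6*sqrt(2))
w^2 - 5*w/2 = w*(w - 5/2)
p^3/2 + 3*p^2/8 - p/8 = p*(p/2 + 1/2)*(p - 1/4)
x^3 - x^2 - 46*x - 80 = (x - 8)*(x + 2)*(x + 5)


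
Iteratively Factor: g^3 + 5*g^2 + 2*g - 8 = (g + 4)*(g^2 + g - 2) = (g + 2)*(g + 4)*(g - 1)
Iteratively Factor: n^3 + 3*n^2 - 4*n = (n - 1)*(n^2 + 4*n) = (n - 1)*(n + 4)*(n)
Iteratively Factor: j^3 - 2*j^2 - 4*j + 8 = (j - 2)*(j^2 - 4) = (j - 2)*(j + 2)*(j - 2)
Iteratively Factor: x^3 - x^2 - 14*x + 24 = (x - 2)*(x^2 + x - 12) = (x - 3)*(x - 2)*(x + 4)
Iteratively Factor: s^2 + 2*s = (s + 2)*(s)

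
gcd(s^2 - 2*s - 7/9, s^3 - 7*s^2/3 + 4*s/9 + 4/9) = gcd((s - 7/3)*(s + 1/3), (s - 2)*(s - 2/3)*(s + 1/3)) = s + 1/3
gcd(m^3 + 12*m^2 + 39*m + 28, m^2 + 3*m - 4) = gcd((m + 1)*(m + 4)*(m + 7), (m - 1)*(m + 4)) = m + 4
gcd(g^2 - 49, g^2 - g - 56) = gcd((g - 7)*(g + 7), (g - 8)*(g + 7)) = g + 7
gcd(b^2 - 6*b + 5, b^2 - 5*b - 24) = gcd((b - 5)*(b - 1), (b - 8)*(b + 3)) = 1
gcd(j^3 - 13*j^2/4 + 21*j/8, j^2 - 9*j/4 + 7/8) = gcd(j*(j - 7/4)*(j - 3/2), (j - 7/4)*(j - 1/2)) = j - 7/4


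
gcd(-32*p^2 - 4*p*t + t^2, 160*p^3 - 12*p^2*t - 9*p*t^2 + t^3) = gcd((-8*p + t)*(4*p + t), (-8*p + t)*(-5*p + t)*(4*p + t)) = 32*p^2 + 4*p*t - t^2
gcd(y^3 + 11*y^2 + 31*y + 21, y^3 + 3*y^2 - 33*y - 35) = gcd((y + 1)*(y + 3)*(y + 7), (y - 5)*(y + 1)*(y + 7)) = y^2 + 8*y + 7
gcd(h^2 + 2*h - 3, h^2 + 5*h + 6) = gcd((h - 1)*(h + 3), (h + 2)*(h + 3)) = h + 3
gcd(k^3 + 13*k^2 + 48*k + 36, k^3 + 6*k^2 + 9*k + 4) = k + 1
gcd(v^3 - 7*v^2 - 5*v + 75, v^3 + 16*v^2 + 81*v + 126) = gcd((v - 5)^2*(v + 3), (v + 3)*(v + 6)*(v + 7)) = v + 3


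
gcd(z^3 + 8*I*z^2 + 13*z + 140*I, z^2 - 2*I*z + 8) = z - 4*I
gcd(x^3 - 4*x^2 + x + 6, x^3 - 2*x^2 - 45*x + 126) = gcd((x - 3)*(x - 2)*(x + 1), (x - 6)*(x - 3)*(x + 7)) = x - 3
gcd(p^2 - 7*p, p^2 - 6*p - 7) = p - 7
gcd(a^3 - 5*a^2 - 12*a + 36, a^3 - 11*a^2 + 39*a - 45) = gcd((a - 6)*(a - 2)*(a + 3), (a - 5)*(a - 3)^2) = 1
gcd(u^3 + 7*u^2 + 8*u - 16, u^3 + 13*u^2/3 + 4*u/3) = u + 4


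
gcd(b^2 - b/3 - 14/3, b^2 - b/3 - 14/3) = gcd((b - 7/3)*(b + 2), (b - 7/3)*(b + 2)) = b^2 - b/3 - 14/3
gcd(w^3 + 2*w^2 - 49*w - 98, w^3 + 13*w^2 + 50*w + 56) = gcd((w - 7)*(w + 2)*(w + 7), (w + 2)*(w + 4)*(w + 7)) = w^2 + 9*w + 14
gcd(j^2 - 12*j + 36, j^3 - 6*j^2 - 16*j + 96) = j - 6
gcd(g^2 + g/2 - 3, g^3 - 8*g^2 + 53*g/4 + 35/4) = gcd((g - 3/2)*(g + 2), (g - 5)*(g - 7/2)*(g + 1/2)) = 1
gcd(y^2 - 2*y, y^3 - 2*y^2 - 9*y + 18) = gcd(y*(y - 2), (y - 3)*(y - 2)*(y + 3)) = y - 2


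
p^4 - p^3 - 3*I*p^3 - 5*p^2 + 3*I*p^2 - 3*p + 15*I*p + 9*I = (p - 3)*(p + 1)^2*(p - 3*I)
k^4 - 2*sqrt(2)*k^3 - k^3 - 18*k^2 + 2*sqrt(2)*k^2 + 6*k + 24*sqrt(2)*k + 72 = (k - 4)*(k + 3)*(k - 3*sqrt(2))*(k + sqrt(2))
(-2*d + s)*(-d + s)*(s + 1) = 2*d^2*s + 2*d^2 - 3*d*s^2 - 3*d*s + s^3 + s^2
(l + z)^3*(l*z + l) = l^4*z + l^4 + 3*l^3*z^2 + 3*l^3*z + 3*l^2*z^3 + 3*l^2*z^2 + l*z^4 + l*z^3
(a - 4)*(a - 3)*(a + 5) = a^3 - 2*a^2 - 23*a + 60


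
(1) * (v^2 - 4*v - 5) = v^2 - 4*v - 5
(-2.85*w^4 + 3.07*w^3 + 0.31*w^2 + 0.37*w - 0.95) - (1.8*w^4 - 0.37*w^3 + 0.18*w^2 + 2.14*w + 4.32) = -4.65*w^4 + 3.44*w^3 + 0.13*w^2 - 1.77*w - 5.27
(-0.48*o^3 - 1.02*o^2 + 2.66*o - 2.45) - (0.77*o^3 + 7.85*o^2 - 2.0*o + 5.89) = -1.25*o^3 - 8.87*o^2 + 4.66*o - 8.34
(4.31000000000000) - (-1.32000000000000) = 5.63000000000000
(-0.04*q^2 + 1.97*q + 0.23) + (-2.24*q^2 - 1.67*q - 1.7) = -2.28*q^2 + 0.3*q - 1.47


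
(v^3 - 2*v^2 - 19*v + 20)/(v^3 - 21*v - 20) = (v - 1)/(v + 1)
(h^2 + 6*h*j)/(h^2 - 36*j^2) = h/(h - 6*j)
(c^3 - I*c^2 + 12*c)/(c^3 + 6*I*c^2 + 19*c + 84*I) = c/(c + 7*I)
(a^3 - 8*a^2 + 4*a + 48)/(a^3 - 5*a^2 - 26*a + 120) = (a + 2)/(a + 5)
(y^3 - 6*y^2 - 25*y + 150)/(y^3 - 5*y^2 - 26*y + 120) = (y - 5)/(y - 4)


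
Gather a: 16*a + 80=16*a + 80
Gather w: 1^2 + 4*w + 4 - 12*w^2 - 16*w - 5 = -12*w^2 - 12*w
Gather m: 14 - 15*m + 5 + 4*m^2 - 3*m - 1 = 4*m^2 - 18*m + 18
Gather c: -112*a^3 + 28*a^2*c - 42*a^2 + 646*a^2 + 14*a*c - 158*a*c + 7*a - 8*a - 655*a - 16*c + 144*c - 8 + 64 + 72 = -112*a^3 + 604*a^2 - 656*a + c*(28*a^2 - 144*a + 128) + 128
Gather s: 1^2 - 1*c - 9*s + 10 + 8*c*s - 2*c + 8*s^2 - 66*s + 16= -3*c + 8*s^2 + s*(8*c - 75) + 27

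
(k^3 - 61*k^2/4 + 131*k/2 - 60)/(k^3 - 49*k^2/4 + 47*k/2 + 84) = (4*k - 5)/(4*k + 7)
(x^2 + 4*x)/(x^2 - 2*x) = (x + 4)/(x - 2)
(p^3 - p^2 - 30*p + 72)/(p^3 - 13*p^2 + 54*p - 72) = (p + 6)/(p - 6)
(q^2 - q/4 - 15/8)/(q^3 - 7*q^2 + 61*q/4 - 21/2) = (4*q + 5)/(2*(2*q^2 - 11*q + 14))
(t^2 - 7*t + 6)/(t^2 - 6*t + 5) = (t - 6)/(t - 5)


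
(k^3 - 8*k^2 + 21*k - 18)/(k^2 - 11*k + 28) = (k^3 - 8*k^2 + 21*k - 18)/(k^2 - 11*k + 28)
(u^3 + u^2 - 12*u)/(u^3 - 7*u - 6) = u*(u + 4)/(u^2 + 3*u + 2)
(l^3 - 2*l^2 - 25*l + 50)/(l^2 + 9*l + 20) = (l^2 - 7*l + 10)/(l + 4)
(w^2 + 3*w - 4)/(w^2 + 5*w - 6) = (w + 4)/(w + 6)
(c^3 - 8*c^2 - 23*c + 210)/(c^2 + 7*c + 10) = (c^2 - 13*c + 42)/(c + 2)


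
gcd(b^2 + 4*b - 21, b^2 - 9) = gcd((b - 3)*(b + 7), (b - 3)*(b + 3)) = b - 3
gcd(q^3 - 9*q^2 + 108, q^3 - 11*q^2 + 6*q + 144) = q^2 - 3*q - 18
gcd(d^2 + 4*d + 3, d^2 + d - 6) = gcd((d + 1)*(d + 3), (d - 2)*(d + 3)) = d + 3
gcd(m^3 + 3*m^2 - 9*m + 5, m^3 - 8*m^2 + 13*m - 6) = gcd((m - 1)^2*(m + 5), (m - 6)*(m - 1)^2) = m^2 - 2*m + 1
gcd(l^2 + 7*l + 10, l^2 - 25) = l + 5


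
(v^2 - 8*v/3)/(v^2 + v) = (v - 8/3)/(v + 1)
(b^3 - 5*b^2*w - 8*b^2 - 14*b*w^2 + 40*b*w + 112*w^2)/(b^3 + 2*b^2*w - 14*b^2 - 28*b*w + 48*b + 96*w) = (b - 7*w)/(b - 6)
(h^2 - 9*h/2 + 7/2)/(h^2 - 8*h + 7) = (h - 7/2)/(h - 7)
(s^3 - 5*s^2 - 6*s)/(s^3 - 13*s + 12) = s*(s^2 - 5*s - 6)/(s^3 - 13*s + 12)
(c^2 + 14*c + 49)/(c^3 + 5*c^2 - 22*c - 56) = (c + 7)/(c^2 - 2*c - 8)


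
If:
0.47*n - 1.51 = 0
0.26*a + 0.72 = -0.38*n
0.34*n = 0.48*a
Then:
No Solution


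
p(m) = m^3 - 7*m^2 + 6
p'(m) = 3*m^2 - 14*m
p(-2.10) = -34.13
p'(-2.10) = 42.63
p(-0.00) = 6.00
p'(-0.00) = 0.00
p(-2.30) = -43.20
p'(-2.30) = 48.07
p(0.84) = 1.65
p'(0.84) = -9.64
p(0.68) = 3.08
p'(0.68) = -8.13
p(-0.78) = 1.27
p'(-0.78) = 12.75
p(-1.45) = -11.77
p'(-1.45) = 26.61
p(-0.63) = 2.97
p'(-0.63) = 10.01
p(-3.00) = -84.00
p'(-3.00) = 69.00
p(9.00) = 168.00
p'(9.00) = 117.00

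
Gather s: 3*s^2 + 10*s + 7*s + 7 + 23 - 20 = 3*s^2 + 17*s + 10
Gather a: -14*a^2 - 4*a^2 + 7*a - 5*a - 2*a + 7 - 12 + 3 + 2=-18*a^2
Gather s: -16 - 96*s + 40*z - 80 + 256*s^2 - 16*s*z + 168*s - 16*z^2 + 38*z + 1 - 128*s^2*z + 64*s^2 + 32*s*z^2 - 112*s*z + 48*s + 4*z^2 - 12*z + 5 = s^2*(320 - 128*z) + s*(32*z^2 - 128*z + 120) - 12*z^2 + 66*z - 90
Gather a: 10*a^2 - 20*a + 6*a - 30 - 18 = 10*a^2 - 14*a - 48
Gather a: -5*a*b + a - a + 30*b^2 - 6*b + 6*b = -5*a*b + 30*b^2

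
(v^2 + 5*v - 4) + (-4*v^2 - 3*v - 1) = -3*v^2 + 2*v - 5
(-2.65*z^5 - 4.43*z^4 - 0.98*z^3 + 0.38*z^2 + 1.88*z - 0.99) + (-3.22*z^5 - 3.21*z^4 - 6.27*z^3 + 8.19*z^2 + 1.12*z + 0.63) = -5.87*z^5 - 7.64*z^4 - 7.25*z^3 + 8.57*z^2 + 3.0*z - 0.36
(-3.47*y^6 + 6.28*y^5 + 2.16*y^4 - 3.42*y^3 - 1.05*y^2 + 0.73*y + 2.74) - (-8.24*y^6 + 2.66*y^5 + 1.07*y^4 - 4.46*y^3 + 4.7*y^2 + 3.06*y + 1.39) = 4.77*y^6 + 3.62*y^5 + 1.09*y^4 + 1.04*y^3 - 5.75*y^2 - 2.33*y + 1.35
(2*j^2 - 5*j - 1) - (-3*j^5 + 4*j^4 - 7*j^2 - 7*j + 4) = 3*j^5 - 4*j^4 + 9*j^2 + 2*j - 5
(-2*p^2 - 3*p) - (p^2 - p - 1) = -3*p^2 - 2*p + 1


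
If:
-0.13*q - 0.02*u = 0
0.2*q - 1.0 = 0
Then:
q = 5.00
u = -32.50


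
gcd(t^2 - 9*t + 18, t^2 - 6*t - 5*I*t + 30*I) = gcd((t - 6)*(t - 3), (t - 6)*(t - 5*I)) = t - 6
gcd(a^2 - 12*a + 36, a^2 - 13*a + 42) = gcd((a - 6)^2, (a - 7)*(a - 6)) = a - 6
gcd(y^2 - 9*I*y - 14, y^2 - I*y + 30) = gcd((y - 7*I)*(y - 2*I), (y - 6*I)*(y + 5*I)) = 1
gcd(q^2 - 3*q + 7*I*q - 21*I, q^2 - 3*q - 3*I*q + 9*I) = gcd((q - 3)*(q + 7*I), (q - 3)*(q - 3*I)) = q - 3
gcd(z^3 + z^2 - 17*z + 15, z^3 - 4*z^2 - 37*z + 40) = z^2 + 4*z - 5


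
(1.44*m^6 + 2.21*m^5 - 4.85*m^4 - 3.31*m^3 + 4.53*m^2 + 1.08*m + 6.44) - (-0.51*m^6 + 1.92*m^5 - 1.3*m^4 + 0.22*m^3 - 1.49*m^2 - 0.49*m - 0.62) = 1.95*m^6 + 0.29*m^5 - 3.55*m^4 - 3.53*m^3 + 6.02*m^2 + 1.57*m + 7.06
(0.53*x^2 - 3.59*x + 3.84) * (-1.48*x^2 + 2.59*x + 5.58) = -0.7844*x^4 + 6.6859*x^3 - 12.0239*x^2 - 10.0866*x + 21.4272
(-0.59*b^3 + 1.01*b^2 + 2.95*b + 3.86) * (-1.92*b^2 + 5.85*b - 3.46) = 1.1328*b^5 - 5.3907*b^4 + 2.2859*b^3 + 6.3517*b^2 + 12.374*b - 13.3556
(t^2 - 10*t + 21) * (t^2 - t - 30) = t^4 - 11*t^3 + t^2 + 279*t - 630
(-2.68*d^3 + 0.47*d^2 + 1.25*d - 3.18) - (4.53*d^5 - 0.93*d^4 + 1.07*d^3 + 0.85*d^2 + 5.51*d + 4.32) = -4.53*d^5 + 0.93*d^4 - 3.75*d^3 - 0.38*d^2 - 4.26*d - 7.5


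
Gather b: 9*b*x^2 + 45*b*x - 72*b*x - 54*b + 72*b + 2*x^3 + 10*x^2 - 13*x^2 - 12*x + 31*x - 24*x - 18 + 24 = b*(9*x^2 - 27*x + 18) + 2*x^3 - 3*x^2 - 5*x + 6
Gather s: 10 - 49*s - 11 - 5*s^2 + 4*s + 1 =-5*s^2 - 45*s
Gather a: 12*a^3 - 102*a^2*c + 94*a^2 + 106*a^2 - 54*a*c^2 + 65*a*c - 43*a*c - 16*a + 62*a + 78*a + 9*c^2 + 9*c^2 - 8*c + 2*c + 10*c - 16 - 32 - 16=12*a^3 + a^2*(200 - 102*c) + a*(-54*c^2 + 22*c + 124) + 18*c^2 + 4*c - 64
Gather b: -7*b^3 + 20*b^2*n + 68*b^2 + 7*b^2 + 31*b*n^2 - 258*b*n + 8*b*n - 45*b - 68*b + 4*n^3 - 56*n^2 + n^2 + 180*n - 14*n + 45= -7*b^3 + b^2*(20*n + 75) + b*(31*n^2 - 250*n - 113) + 4*n^3 - 55*n^2 + 166*n + 45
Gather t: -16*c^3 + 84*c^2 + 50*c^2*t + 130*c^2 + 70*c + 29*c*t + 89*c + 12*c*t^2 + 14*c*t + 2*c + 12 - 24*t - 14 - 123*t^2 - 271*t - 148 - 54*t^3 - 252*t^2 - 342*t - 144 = -16*c^3 + 214*c^2 + 161*c - 54*t^3 + t^2*(12*c - 375) + t*(50*c^2 + 43*c - 637) - 294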